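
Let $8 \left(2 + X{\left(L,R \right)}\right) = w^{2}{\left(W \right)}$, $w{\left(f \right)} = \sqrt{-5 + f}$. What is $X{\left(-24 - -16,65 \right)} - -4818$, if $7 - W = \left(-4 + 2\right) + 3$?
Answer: $\frac{38529}{8} \approx 4816.1$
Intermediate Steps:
$W = 6$ ($W = 7 - \left(\left(-4 + 2\right) + 3\right) = 7 - \left(-2 + 3\right) = 7 - 1 = 6$)
$X{\left(L,R \right)} = - \frac{15}{8}$ ($X{\left(L,R \right)} = -2 + \frac{\left(\sqrt{-5 + 6}\right)^{2}}{8} = -2 + \frac{\left(\sqrt{1}\right)^{2}}{8} = -2 + \frac{1^{2}}{8} = -2 + \frac{1}{8} \cdot 1 = -2 + \frac{1}{8} = - \frac{15}{8}$)
$X{\left(-24 - -16,65 \right)} - -4818 = - \frac{15}{8} - -4818 = - \frac{15}{8} + 4818 = \frac{38529}{8}$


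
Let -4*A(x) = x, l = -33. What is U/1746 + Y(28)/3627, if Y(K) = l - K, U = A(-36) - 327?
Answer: -69994/351819 ≈ -0.19895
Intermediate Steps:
A(x) = -x/4
U = -318 (U = -¼*(-36) - 327 = 9 - 327 = -318)
Y(K) = -33 - K
U/1746 + Y(28)/3627 = -318/1746 + (-33 - 1*28)/3627 = -318*1/1746 + (-33 - 28)*(1/3627) = -53/291 - 61*1/3627 = -53/291 - 61/3627 = -69994/351819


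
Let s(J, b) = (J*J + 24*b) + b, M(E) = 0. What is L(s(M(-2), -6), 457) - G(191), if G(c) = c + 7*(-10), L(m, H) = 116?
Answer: -5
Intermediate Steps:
s(J, b) = J² + 25*b (s(J, b) = (J² + 24*b) + b = J² + 25*b)
G(c) = -70 + c (G(c) = c - 70 = -70 + c)
L(s(M(-2), -6), 457) - G(191) = 116 - (-70 + 191) = 116 - 1*121 = 116 - 121 = -5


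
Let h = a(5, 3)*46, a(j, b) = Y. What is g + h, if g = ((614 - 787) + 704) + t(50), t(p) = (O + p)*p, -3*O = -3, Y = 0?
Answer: 3081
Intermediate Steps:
a(j, b) = 0
O = 1 (O = -⅓*(-3) = 1)
t(p) = p*(1 + p) (t(p) = (1 + p)*p = p*(1 + p))
h = 0 (h = 0*46 = 0)
g = 3081 (g = ((614 - 787) + 704) + 50*(1 + 50) = (-173 + 704) + 50*51 = 531 + 2550 = 3081)
g + h = 3081 + 0 = 3081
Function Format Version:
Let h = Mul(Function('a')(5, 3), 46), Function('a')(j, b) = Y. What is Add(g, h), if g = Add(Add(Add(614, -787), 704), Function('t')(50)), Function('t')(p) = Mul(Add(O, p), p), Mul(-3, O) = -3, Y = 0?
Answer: 3081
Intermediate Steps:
Function('a')(j, b) = 0
O = 1 (O = Mul(Rational(-1, 3), -3) = 1)
Function('t')(p) = Mul(p, Add(1, p)) (Function('t')(p) = Mul(Add(1, p), p) = Mul(p, Add(1, p)))
h = 0 (h = Mul(0, 46) = 0)
g = 3081 (g = Add(Add(Add(614, -787), 704), Mul(50, Add(1, 50))) = Add(Add(-173, 704), Mul(50, 51)) = Add(531, 2550) = 3081)
Add(g, h) = Add(3081, 0) = 3081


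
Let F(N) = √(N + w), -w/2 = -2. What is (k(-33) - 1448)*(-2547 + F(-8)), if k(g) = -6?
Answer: 3703338 - 2908*I ≈ 3.7033e+6 - 2908.0*I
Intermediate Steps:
w = 4 (w = -2*(-2) = 4)
F(N) = √(4 + N) (F(N) = √(N + 4) = √(4 + N))
(k(-33) - 1448)*(-2547 + F(-8)) = (-6 - 1448)*(-2547 + √(4 - 8)) = -1454*(-2547 + √(-4)) = -1454*(-2547 + 2*I) = 3703338 - 2908*I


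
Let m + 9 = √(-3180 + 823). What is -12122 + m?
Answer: -12131 + I*√2357 ≈ -12131.0 + 48.549*I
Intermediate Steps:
m = -9 + I*√2357 (m = -9 + √(-3180 + 823) = -9 + √(-2357) = -9 + I*√2357 ≈ -9.0 + 48.549*I)
-12122 + m = -12122 + (-9 + I*√2357) = -12131 + I*√2357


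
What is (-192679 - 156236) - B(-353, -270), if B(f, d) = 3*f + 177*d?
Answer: -300066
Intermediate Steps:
(-192679 - 156236) - B(-353, -270) = (-192679 - 156236) - (3*(-353) + 177*(-270)) = -348915 - (-1059 - 47790) = -348915 - 1*(-48849) = -348915 + 48849 = -300066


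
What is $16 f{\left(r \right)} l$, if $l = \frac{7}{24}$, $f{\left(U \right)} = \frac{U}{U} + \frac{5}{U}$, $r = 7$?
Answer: $8$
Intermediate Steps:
$f{\left(U \right)} = 1 + \frac{5}{U}$
$l = \frac{7}{24}$ ($l = 7 \cdot \frac{1}{24} = \frac{7}{24} \approx 0.29167$)
$16 f{\left(r \right)} l = 16 \frac{5 + 7}{7} \cdot \frac{7}{24} = 16 \cdot \frac{1}{7} \cdot 12 \cdot \frac{7}{24} = 16 \cdot \frac{12}{7} \cdot \frac{7}{24} = \frac{192}{7} \cdot \frac{7}{24} = 8$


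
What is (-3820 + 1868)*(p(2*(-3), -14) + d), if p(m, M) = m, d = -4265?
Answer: 8336992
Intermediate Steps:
(-3820 + 1868)*(p(2*(-3), -14) + d) = (-3820 + 1868)*(2*(-3) - 4265) = -1952*(-6 - 4265) = -1952*(-4271) = 8336992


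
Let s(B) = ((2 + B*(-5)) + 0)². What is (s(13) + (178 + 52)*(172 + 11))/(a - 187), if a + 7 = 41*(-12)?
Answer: -46059/686 ≈ -67.141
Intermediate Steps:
s(B) = (2 - 5*B)² (s(B) = ((2 - 5*B) + 0)² = (2 - 5*B)²)
a = -499 (a = -7 + 41*(-12) = -7 - 492 = -499)
(s(13) + (178 + 52)*(172 + 11))/(a - 187) = ((-2 + 5*13)² + (178 + 52)*(172 + 11))/(-499 - 187) = ((-2 + 65)² + 230*183)/(-686) = (63² + 42090)*(-1/686) = (3969 + 42090)*(-1/686) = 46059*(-1/686) = -46059/686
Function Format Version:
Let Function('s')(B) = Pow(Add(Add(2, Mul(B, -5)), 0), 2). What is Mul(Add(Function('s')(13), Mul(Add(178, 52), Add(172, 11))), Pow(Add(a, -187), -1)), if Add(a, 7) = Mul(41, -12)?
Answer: Rational(-46059, 686) ≈ -67.141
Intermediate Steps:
Function('s')(B) = Pow(Add(2, Mul(-5, B)), 2) (Function('s')(B) = Pow(Add(Add(2, Mul(-5, B)), 0), 2) = Pow(Add(2, Mul(-5, B)), 2))
a = -499 (a = Add(-7, Mul(41, -12)) = Add(-7, -492) = -499)
Mul(Add(Function('s')(13), Mul(Add(178, 52), Add(172, 11))), Pow(Add(a, -187), -1)) = Mul(Add(Pow(Add(-2, Mul(5, 13)), 2), Mul(Add(178, 52), Add(172, 11))), Pow(Add(-499, -187), -1)) = Mul(Add(Pow(Add(-2, 65), 2), Mul(230, 183)), Pow(-686, -1)) = Mul(Add(Pow(63, 2), 42090), Rational(-1, 686)) = Mul(Add(3969, 42090), Rational(-1, 686)) = Mul(46059, Rational(-1, 686)) = Rational(-46059, 686)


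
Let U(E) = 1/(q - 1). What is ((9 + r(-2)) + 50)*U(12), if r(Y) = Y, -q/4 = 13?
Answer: -57/53 ≈ -1.0755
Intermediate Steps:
q = -52 (q = -4*13 = -52)
U(E) = -1/53 (U(E) = 1/(-52 - 1) = 1/(-53) = -1/53)
((9 + r(-2)) + 50)*U(12) = ((9 - 2) + 50)*(-1/53) = (7 + 50)*(-1/53) = 57*(-1/53) = -57/53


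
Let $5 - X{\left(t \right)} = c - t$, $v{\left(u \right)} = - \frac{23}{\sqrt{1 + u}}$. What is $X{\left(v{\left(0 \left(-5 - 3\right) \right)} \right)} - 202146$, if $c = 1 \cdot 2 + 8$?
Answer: $-202174$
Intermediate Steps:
$v{\left(u \right)} = - \frac{23}{\sqrt{1 + u}}$
$c = 10$ ($c = 2 + 8 = 10$)
$X{\left(t \right)} = -5 + t$ ($X{\left(t \right)} = 5 - \left(10 - t\right) = 5 + \left(-10 + t\right) = -5 + t$)
$X{\left(v{\left(0 \left(-5 - 3\right) \right)} \right)} - 202146 = \left(-5 - \frac{23}{\sqrt{1 + 0 \left(-5 - 3\right)}}\right) - 202146 = \left(-5 - \frac{23}{\sqrt{1 + 0 \left(-8\right)}}\right) - 202146 = \left(-5 - \frac{23}{\sqrt{1 + 0}}\right) - 202146 = \left(-5 - 23 \frac{1}{\sqrt{1}}\right) - 202146 = \left(-5 - 23\right) - 202146 = -28 - 202146 = -202174$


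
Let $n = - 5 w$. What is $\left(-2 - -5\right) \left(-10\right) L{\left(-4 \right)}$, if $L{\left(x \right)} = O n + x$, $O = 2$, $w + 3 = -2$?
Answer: $-1380$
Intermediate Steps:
$w = -5$ ($w = -3 - 2 = -5$)
$n = 25$ ($n = \left(-5\right) \left(-5\right) = 25$)
$L{\left(x \right)} = 50 + x$ ($L{\left(x \right)} = 2 \cdot 25 + x = 50 + x$)
$\left(-2 - -5\right) \left(-10\right) L{\left(-4 \right)} = \left(-2 - -5\right) \left(-10\right) \left(50 - 4\right) = \left(-2 + 5\right) \left(-10\right) 46 = 3 \left(-10\right) 46 = \left(-30\right) 46 = -1380$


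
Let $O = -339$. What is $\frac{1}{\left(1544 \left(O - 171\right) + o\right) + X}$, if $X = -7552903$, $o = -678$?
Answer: $- \frac{1}{8341021} \approx -1.1989 \cdot 10^{-7}$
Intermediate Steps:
$\frac{1}{\left(1544 \left(O - 171\right) + o\right) + X} = \frac{1}{\left(1544 \left(-339 - 171\right) - 678\right) - 7552903} = \frac{1}{\left(1544 \left(-510\right) - 678\right) - 7552903} = \frac{1}{\left(-787440 - 678\right) - 7552903} = \frac{1}{-788118 - 7552903} = \frac{1}{-8341021} = - \frac{1}{8341021}$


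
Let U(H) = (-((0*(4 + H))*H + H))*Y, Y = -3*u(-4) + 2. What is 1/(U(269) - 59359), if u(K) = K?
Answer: -1/63125 ≈ -1.5842e-5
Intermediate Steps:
Y = 14 (Y = -3*(-4) + 2 = 12 + 2 = 14)
U(H) = -14*H (U(H) = -((0*(4 + H))*H + H)*14 = -(0*H + H)*14 = -(0 + H)*14 = -H*14 = -14*H)
1/(U(269) - 59359) = 1/(-14*269 - 59359) = 1/(-3766 - 59359) = 1/(-63125) = -1/63125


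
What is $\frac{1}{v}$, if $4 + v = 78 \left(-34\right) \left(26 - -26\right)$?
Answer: $- \frac{1}{137908} \approx -7.2512 \cdot 10^{-6}$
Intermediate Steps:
$v = -137908$ ($v = -4 + 78 \left(-34\right) \left(26 - -26\right) = -4 - 2652 \left(26 + 26\right) = -4 - 137904 = -137908$)
$\frac{1}{v} = \frac{1}{-137908} = - \frac{1}{137908}$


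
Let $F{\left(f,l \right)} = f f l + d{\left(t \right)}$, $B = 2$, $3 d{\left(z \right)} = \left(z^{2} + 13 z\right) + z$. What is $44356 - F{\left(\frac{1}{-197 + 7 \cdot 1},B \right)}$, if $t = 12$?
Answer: $\frac{798748599}{18050} \approx 44252.0$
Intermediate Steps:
$d{\left(z \right)} = \frac{z^{2}}{3} + \frac{14 z}{3}$ ($d{\left(z \right)} = \frac{\left(z^{2} + 13 z\right) + z}{3} = \frac{z^{2} + 14 z}{3} = \frac{z^{2}}{3} + \frac{14 z}{3}$)
$F{\left(f,l \right)} = 104 + l f^{2}$ ($F{\left(f,l \right)} = f f l + \frac{1}{3} \cdot 12 \left(14 + 12\right) = f^{2} l + \frac{1}{3} \cdot 12 \cdot 26 = l f^{2} + 104 = 104 + l f^{2}$)
$44356 - F{\left(\frac{1}{-197 + 7 \cdot 1},B \right)} = 44356 - \left(104 + 2 \left(\frac{1}{-197 + 7 \cdot 1}\right)^{2}\right) = 44356 - \left(104 + 2 \left(\frac{1}{-197 + 7}\right)^{2}\right) = 44356 - \left(104 + 2 \left(\frac{1}{-190}\right)^{2}\right) = 44356 - \left(104 + 2 \left(- \frac{1}{190}\right)^{2}\right) = 44356 - \left(104 + 2 \cdot \frac{1}{36100}\right) = 44356 - \left(104 + \frac{1}{18050}\right) = 44356 - \frac{1877201}{18050} = \frac{798748599}{18050}$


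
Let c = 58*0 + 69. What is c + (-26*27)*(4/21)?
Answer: -453/7 ≈ -64.714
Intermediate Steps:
c = 69 (c = 0 + 69 = 69)
c + (-26*27)*(4/21) = 69 + (-26*27)*(4/21) = 69 - 2808/21 = 69 - 702*4/21 = 69 - 936/7 = -453/7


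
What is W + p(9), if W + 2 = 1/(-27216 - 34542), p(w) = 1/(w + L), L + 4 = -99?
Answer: -1321/657 ≈ -2.0107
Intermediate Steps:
L = -103 (L = -4 - 99 = -103)
p(w) = 1/(-103 + w) (p(w) = 1/(w - 103) = 1/(-103 + w))
W = -123517/61758 (W = -2 + 1/(-27216 - 34542) = -2 + 1/(-61758) = -2 - 1/61758 = -123517/61758 ≈ -2.0000)
W + p(9) = -123517/61758 + 1/(-103 + 9) = -123517/61758 + 1/(-94) = -123517/61758 - 1/94 = -1321/657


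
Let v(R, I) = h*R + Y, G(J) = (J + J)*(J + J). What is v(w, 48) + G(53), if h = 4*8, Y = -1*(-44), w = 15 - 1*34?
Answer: 10672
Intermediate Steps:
w = -19 (w = 15 - 34 = -19)
Y = 44
h = 32
G(J) = 4*J**2 (G(J) = (2*J)*(2*J) = 4*J**2)
v(R, I) = 44 + 32*R (v(R, I) = 32*R + 44 = 44 + 32*R)
v(w, 48) + G(53) = (44 + 32*(-19)) + 4*53**2 = (44 - 608) + 4*2809 = -564 + 11236 = 10672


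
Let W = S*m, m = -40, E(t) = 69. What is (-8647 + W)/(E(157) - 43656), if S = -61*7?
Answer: -937/4843 ≈ -0.19348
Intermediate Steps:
S = -427
W = 17080 (W = -427*(-40) = 17080)
(-8647 + W)/(E(157) - 43656) = (-8647 + 17080)/(69 - 43656) = 8433/(-43587) = 8433*(-1/43587) = -937/4843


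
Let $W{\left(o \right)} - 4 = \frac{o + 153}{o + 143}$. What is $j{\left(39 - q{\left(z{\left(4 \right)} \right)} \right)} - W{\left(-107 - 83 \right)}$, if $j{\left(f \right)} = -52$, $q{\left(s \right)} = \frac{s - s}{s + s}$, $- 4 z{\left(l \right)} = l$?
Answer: $- \frac{2669}{47} \approx -56.787$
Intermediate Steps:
$z{\left(l \right)} = - \frac{l}{4}$
$q{\left(s \right)} = 0$ ($q{\left(s \right)} = \frac{0}{2 s} = 0 \frac{1}{2 s} = 0$)
$W{\left(o \right)} = 4 + \frac{153 + o}{143 + o}$ ($W{\left(o \right)} = 4 + \frac{o + 153}{o + 143} = 4 + \frac{153 + o}{143 + o}$)
$j{\left(39 - q{\left(z{\left(4 \right)} \right)} \right)} - W{\left(-107 - 83 \right)} = -52 - \frac{5 \left(145 - 190\right)}{143 - 190} = -52 - 5 \frac{1}{-47} \left(-45\right) = -52 - 5 \left(- \frac{1}{47}\right) \left(-45\right) = -52 - \frac{225}{47} = - \frac{2669}{47}$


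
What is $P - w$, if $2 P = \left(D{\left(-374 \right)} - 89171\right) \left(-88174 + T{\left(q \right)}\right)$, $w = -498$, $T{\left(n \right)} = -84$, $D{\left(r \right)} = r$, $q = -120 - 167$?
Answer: $3951531803$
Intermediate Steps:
$q = -287$ ($q = -120 - 167 = -287$)
$P = 3951531305$ ($P = \frac{\left(-374 - 89171\right) \left(-88174 - 84\right)}{2} = \frac{\left(-89545\right) \left(-88258\right)}{2} = \frac{1}{2} \cdot 7903062610 = 3951531305$)
$P - w = 3951531305 - -498 = 3951531305 + 498 = 3951531803$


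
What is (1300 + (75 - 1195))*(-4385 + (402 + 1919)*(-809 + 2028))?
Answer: 508484520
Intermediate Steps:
(1300 + (75 - 1195))*(-4385 + (402 + 1919)*(-809 + 2028)) = (1300 - 1120)*(-4385 + 2321*1219) = 180*(-4385 + 2829299) = 180*2824914 = 508484520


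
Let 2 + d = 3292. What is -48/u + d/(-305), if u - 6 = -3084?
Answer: -337066/31293 ≈ -10.771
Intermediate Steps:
u = -3078 (u = 6 - 3084 = -3078)
d = 3290 (d = -2 + 3292 = 3290)
-48/u + d/(-305) = -48/(-3078) + 3290/(-305) = -48*(-1/3078) + 3290*(-1/305) = 8/513 - 658/61 = -337066/31293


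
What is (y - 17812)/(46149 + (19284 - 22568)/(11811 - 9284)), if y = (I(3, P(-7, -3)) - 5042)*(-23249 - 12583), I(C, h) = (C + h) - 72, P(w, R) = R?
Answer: 463014719972/116615239 ≈ 3970.4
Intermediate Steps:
I(C, h) = -72 + C + h
y = 183244848 (y = ((-72 + 3 - 3) - 5042)*(-23249 - 12583) = (-72 - 5042)*(-35832) = -5114*(-35832) = 183244848)
(y - 17812)/(46149 + (19284 - 22568)/(11811 - 9284)) = (183244848 - 17812)/(46149 + (19284 - 22568)/(11811 - 9284)) = 183227036/(46149 - 3284/2527) = 183227036/(116615239/2527) = 183227036*(2527/116615239) = 463014719972/116615239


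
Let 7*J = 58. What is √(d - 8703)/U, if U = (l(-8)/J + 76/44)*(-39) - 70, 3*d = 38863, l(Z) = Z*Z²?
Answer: 319*√38262/2174847 ≈ 0.028691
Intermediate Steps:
J = 58/7 (J = (⅐)*58 = 58/7 ≈ 8.2857)
l(Z) = Z³
d = 38863/3 (d = (⅓)*38863 = 38863/3 ≈ 12954.)
U = 724949/319 (U = ((-8)³/(58/7) + 76/44)*(-39) - 70 = (-512*7/58 + 76*(1/44))*(-39) - 70 = (-1792/29 + 19/11)*(-39) - 70 = -19161/319*(-39) - 70 = 747279/319 - 70 = 724949/319 ≈ 2272.6)
√(d - 8703)/U = √(38863/3 - 8703)/(724949/319) = √(12754/3)*(319/724949) = (√38262/3)*(319/724949) = 319*√38262/2174847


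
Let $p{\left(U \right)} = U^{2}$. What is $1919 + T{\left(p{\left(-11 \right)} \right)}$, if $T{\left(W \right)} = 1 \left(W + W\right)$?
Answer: $2161$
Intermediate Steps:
$T{\left(W \right)} = 2 W$ ($T{\left(W \right)} = 1 \cdot 2 W = 2 W$)
$1919 + T{\left(p{\left(-11 \right)} \right)} = 1919 + 2 \left(-11\right)^{2} = 1919 + 2 \cdot 121 = 1919 + 242 = 2161$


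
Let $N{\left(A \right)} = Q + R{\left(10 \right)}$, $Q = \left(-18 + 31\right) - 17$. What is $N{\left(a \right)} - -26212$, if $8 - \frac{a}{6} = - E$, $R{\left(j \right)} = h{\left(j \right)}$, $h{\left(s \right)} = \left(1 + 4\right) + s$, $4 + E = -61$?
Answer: $26223$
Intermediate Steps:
$E = -65$ ($E = -4 - 61 = -65$)
$h{\left(s \right)} = 5 + s$
$R{\left(j \right)} = 5 + j$
$Q = -4$ ($Q = 13 - 17 = -4$)
$a = -342$ ($a = 48 - 6 \left(\left(-1\right) \left(-65\right)\right) = 48 - 390 = -342$)
$N{\left(A \right)} = 11$ ($N{\left(A \right)} = -4 + \left(5 + 10\right) = -4 + 15 = 11$)
$N{\left(a \right)} - -26212 = 11 - -26212 = 11 + 26212 = 26223$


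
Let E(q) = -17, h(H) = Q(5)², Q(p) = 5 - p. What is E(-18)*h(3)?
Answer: 0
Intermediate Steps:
h(H) = 0 (h(H) = (5 - 1*5)² = (5 - 5)² = 0² = 0)
E(-18)*h(3) = -17*0 = 0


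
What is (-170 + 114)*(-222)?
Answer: 12432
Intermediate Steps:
(-170 + 114)*(-222) = -56*(-222) = 12432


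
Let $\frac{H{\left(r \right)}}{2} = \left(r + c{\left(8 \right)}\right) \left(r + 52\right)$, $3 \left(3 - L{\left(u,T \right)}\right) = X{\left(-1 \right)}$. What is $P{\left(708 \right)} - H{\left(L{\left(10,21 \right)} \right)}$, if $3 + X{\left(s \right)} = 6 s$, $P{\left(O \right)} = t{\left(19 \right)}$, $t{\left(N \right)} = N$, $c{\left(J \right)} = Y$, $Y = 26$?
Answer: $-3693$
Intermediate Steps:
$c{\left(J \right)} = 26$
$P{\left(O \right)} = 19$
$X{\left(s \right)} = -3 + 6 s$
$L{\left(u,T \right)} = 6$ ($L{\left(u,T \right)} = 3 - \frac{-3 + 6 \left(-1\right)}{3} = 3 - \frac{-3 - 6}{3} = 3 - -3 = 3 + 3 = 6$)
$H{\left(r \right)} = 2 \left(26 + r\right) \left(52 + r\right)$ ($H{\left(r \right)} = 2 \left(r + 26\right) \left(r + 52\right) = 2 \left(26 + r\right) \left(52 + r\right)$)
$P{\left(708 \right)} - H{\left(L{\left(10,21 \right)} \right)} = 19 - \left(2704 + 2 \cdot 6^{2} + 156 \cdot 6\right) = 19 - \left(2704 + 2 \cdot 36 + 936\right) = 19 - \left(2704 + 72 + 936\right) = 19 - 3712 = -3693$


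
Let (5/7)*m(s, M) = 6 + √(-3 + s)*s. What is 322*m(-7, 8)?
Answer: 13524/5 - 15778*I*√10/5 ≈ 2704.8 - 9978.9*I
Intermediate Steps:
m(s, M) = 42/5 + 7*s*√(-3 + s)/5 (m(s, M) = 7*(6 + √(-3 + s)*s)/5 = 7*(6 + s*√(-3 + s))/5 = 42/5 + 7*s*√(-3 + s)/5)
322*m(-7, 8) = 322*(42/5 + (7/5)*(-7)*√(-3 - 7)) = 322*(42/5 + (7/5)*(-7)*√(-10)) = 322*(42/5 + (7/5)*(-7)*(I*√10)) = 322*(42/5 - 49*I*√10/5) = 13524/5 - 15778*I*√10/5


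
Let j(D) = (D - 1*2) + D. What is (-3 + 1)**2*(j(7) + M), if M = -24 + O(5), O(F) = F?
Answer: -28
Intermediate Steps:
j(D) = -2 + 2*D (j(D) = (D - 2) + D = (-2 + D) + D = -2 + 2*D)
M = -19 (M = -24 + 5 = -19)
(-3 + 1)**2*(j(7) + M) = (-3 + 1)**2*((-2 + 2*7) - 19) = (-2)**2*((-2 + 14) - 19) = 4*(12 - 19) = 4*(-7) = -28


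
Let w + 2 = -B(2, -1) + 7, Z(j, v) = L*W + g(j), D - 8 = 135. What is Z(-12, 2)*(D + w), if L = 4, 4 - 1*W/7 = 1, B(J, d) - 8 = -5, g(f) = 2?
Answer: 12470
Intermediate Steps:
B(J, d) = 3 (B(J, d) = 8 - 5 = 3)
D = 143 (D = 8 + 135 = 143)
W = 21 (W = 28 - 7*1 = 28 - 7 = 21)
Z(j, v) = 86 (Z(j, v) = 4*21 + 2 = 84 + 2 = 86)
w = 2 (w = -2 + (-1*3 + 7) = -2 + (-3 + 7) = -2 + 4 = 2)
Z(-12, 2)*(D + w) = 86*(143 + 2) = 86*145 = 12470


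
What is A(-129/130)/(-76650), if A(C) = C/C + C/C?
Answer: -1/38325 ≈ -2.6093e-5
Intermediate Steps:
A(C) = 2 (A(C) = 1 + 1 = 2)
A(-129/130)/(-76650) = 2/(-76650) = 2*(-1/76650) = -1/38325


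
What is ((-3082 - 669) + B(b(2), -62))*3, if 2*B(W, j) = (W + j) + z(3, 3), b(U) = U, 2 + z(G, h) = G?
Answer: -22683/2 ≈ -11342.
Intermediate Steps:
z(G, h) = -2 + G
B(W, j) = ½ + W/2 + j/2 (B(W, j) = ((W + j) + (-2 + 3))/2 = ((W + j) + 1)/2 = (1 + W + j)/2 = ½ + W/2 + j/2)
((-3082 - 669) + B(b(2), -62))*3 = ((-3082 - 669) + (½ + (½)*2 + (½)*(-62)))*3 = (-3751 + (½ + 1 - 31))*3 = (-3751 - 59/2)*3 = -7561/2*3 = -22683/2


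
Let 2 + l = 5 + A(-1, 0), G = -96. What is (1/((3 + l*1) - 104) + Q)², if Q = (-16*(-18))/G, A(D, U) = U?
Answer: 87025/9604 ≈ 9.0613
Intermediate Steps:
l = 3 (l = -2 + (5 + 0) = -2 + 5 = 3)
Q = -3 (Q = -16*(-18)/(-96) = 288*(-1/96) = -3)
(1/((3 + l*1) - 104) + Q)² = (1/((3 + 3*1) - 104) - 3)² = (1/((3 + 3) - 104) - 3)² = (1/(6 - 104) - 3)² = (1/(-98) - 3)² = (-1/98 - 3)² = (-295/98)² = 87025/9604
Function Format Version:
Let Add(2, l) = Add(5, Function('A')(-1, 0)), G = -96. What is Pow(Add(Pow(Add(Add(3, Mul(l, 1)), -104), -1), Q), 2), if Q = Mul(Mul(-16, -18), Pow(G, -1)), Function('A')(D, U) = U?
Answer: Rational(87025, 9604) ≈ 9.0613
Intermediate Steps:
l = 3 (l = Add(-2, Add(5, 0)) = Add(-2, 5) = 3)
Q = -3 (Q = Mul(Mul(-16, -18), Pow(-96, -1)) = Mul(288, Rational(-1, 96)) = -3)
Pow(Add(Pow(Add(Add(3, Mul(l, 1)), -104), -1), Q), 2) = Pow(Add(Pow(Add(Add(3, Mul(3, 1)), -104), -1), -3), 2) = Pow(Add(Pow(Add(Add(3, 3), -104), -1), -3), 2) = Pow(Add(Pow(Add(6, -104), -1), -3), 2) = Pow(Add(Pow(-98, -1), -3), 2) = Pow(Add(Rational(-1, 98), -3), 2) = Pow(Rational(-295, 98), 2) = Rational(87025, 9604)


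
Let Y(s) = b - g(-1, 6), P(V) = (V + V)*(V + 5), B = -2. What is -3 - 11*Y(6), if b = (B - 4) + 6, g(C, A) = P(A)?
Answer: 1449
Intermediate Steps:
P(V) = 2*V*(5 + V) (P(V) = (2*V)*(5 + V) = 2*V*(5 + V))
g(C, A) = 2*A*(5 + A)
b = 0 (b = (-2 - 4) + 6 = -6 + 6 = 0)
Y(s) = -132 (Y(s) = 0 - 2*6*(5 + 6) = 0 - 2*6*11 = 0 - 1*132 = 0 - 132 = -132)
-3 - 11*Y(6) = -3 - 11*(-132) = -3 + 1452 = 1449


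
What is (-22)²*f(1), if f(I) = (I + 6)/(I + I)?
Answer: 1694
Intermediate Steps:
f(I) = (6 + I)/(2*I) (f(I) = (6 + I)/((2*I)) = (6 + I)*(1/(2*I)) = (6 + I)/(2*I))
(-22)²*f(1) = (-22)²*((½)*(6 + 1)/1) = 484*((½)*1*7) = 484*(7/2) = 1694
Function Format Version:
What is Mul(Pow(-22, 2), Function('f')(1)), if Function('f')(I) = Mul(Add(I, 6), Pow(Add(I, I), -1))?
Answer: 1694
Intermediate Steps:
Function('f')(I) = Mul(Rational(1, 2), Pow(I, -1), Add(6, I)) (Function('f')(I) = Mul(Add(6, I), Pow(Mul(2, I), -1)) = Mul(Add(6, I), Mul(Rational(1, 2), Pow(I, -1))) = Mul(Rational(1, 2), Pow(I, -1), Add(6, I)))
Mul(Pow(-22, 2), Function('f')(1)) = Mul(Pow(-22, 2), Mul(Rational(1, 2), Pow(1, -1), Add(6, 1))) = Mul(484, Mul(Rational(1, 2), 1, 7)) = Mul(484, Rational(7, 2)) = 1694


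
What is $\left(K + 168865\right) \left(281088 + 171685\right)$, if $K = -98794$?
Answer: $31726256883$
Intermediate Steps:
$\left(K + 168865\right) \left(281088 + 171685\right) = \left(-98794 + 168865\right) \left(281088 + 171685\right) = 70071 \cdot 452773 = 31726256883$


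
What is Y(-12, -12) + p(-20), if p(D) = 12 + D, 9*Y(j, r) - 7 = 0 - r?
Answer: -53/9 ≈ -5.8889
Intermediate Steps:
Y(j, r) = 7/9 - r/9 (Y(j, r) = 7/9 + (0 - r)/9 = 7/9 + (-r)/9 = 7/9 - r/9)
Y(-12, -12) + p(-20) = (7/9 - 1/9*(-12)) + (12 - 20) = (7/9 + 4/3) - 8 = 19/9 - 8 = -53/9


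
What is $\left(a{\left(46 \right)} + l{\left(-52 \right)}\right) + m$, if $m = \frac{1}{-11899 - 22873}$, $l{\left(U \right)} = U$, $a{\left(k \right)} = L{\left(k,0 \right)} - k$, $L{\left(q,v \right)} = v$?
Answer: $- \frac{3407657}{34772} \approx -98.0$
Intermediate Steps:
$a{\left(k \right)} = - k$ ($a{\left(k \right)} = 0 - k = - k$)
$m = - \frac{1}{34772}$ ($m = \frac{1}{-34772} = - \frac{1}{34772} \approx -2.8759 \cdot 10^{-5}$)
$\left(a{\left(46 \right)} + l{\left(-52 \right)}\right) + m = \left(\left(-1\right) 46 - 52\right) - \frac{1}{34772} = \left(-46 - 52\right) - \frac{1}{34772} = -98 - \frac{1}{34772} = - \frac{3407657}{34772}$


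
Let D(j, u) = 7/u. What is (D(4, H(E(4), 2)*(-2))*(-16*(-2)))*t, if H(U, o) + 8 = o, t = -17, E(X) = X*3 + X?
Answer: -952/3 ≈ -317.33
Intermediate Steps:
E(X) = 4*X (E(X) = 3*X + X = 4*X)
H(U, o) = -8 + o
(D(4, H(E(4), 2)*(-2))*(-16*(-2)))*t = ((7/(((-8 + 2)*(-2))))*(-16*(-2)))*(-17) = ((7/((-6*(-2))))*32)*(-17) = ((7/12)*32)*(-17) = (56/3)*(-17) = -952/3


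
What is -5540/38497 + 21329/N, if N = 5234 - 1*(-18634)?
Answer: 688873793/918846396 ≈ 0.74972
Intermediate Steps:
N = 23868 (N = 5234 + 18634 = 23868)
-5540/38497 + 21329/N = -5540/38497 + 21329/23868 = 688873793/918846396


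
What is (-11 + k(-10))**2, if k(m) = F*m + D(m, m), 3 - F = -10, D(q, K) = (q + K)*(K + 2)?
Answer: 361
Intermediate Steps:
D(q, K) = (2 + K)*(K + q) (D(q, K) = (K + q)*(2 + K) = (2 + K)*(K + q))
F = 13 (F = 3 - 1*(-10) = 3 + 10 = 13)
k(m) = 2*m**2 + 17*m (k(m) = 13*m + (m**2 + 2*m + 2*m + m*m) = 13*m + (m**2 + 2*m + 2*m + m**2) = 13*m + (2*m**2 + 4*m) = 2*m**2 + 17*m)
(-11 + k(-10))**2 = (-11 - 10*(17 + 2*(-10)))**2 = (-11 - 10*(17 - 20))**2 = (-11 - 10*(-3))**2 = (-11 + 30)**2 = 19**2 = 361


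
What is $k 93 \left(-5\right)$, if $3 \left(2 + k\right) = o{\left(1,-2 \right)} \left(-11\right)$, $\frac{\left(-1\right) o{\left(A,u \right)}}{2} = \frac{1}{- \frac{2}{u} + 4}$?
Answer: $248$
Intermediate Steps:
$o{\left(A,u \right)} = - \frac{2}{4 - \frac{2}{u}}$ ($o{\left(A,u \right)} = - \frac{2}{- \frac{2}{u} + 4} = - \frac{2}{4 - \frac{2}{u}}$)
$k = - \frac{8}{15}$ ($k = -2 + \frac{\left(-1\right) \left(-2\right) \frac{1}{-1 + 2 \left(-2\right)} \left(-11\right)}{3} = -2 + \frac{\left(-1\right) \left(-2\right) \frac{1}{-1 - 4} \left(-11\right)}{3} = -2 + \frac{\left(-1\right) \left(-2\right) \frac{1}{-5} \left(-11\right)}{3} = -2 + \frac{\left(-1\right) \left(-2\right) \left(- \frac{1}{5}\right) \left(-11\right)}{3} = -2 + \frac{\left(- \frac{2}{5}\right) \left(-11\right)}{3} = -2 + \frac{1}{3} \cdot \frac{22}{5} = -2 + \frac{22}{15} = - \frac{8}{15} \approx -0.53333$)
$k 93 \left(-5\right) = \left(- \frac{8}{15}\right) 93 \left(-5\right) = \left(- \frac{248}{5}\right) \left(-5\right) = 248$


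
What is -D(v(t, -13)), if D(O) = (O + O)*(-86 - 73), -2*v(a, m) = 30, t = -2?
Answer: -4770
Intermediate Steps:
v(a, m) = -15 (v(a, m) = -1/2*30 = -15)
D(O) = -318*O (D(O) = (2*O)*(-159) = -318*O)
-D(v(t, -13)) = -(-318)*(-15) = -1*4770 = -4770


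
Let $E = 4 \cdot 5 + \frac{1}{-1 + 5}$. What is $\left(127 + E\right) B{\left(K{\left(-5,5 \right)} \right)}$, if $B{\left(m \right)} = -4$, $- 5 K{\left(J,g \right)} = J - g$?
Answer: $-589$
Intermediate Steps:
$K{\left(J,g \right)} = - \frac{J}{5} + \frac{g}{5}$ ($K{\left(J,g \right)} = - \frac{J - g}{5} = - \frac{J}{5} + \frac{g}{5}$)
$E = \frac{81}{4}$ ($E = 20 + \frac{1}{4} = \frac{81}{4} \approx 20.25$)
$\left(127 + E\right) B{\left(K{\left(-5,5 \right)} \right)} = \left(127 + \frac{81}{4}\right) \left(-4\right) = \frac{589}{4} \left(-4\right) = -589$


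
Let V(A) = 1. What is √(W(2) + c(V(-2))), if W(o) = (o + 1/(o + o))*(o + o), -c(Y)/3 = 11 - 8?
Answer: 0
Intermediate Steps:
c(Y) = -9 (c(Y) = -3*(11 - 8) = -3*3 = -9)
W(o) = 2*o*(o + 1/(2*o)) (W(o) = (o + 1/(2*o))*(2*o) = 2*o*(o + 1/(2*o)))
√(W(2) + c(V(-2))) = √((1 + 2*2²) - 9) = √((1 + 2*4) - 9) = √((1 + 8) - 9) = √(9 - 9) = √0 = 0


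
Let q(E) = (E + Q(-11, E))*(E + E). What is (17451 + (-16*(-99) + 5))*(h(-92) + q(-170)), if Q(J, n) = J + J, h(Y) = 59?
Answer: 1244054560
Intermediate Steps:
Q(J, n) = 2*J
q(E) = 2*E*(-22 + E) (q(E) = (E + 2*(-11))*(E + E) = (E - 22)*(2*E) = (-22 + E)*(2*E) = 2*E*(-22 + E))
(17451 + (-16*(-99) + 5))*(h(-92) + q(-170)) = (17451 + (-16*(-99) + 5))*(59 + 2*(-170)*(-22 - 170)) = (17451 + (1584 + 5))*(59 + 2*(-170)*(-192)) = (17451 + 1589)*(59 + 65280) = 19040*65339 = 1244054560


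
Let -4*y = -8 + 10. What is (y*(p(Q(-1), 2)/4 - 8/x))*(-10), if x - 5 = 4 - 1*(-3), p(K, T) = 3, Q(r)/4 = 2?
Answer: 5/12 ≈ 0.41667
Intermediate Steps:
Q(r) = 8 (Q(r) = 4*2 = 8)
y = -½ (y = -(-8 + 10)/4 = -¼*2 = -½ ≈ -0.50000)
x = 12 (x = 5 + (4 - 1*(-3)) = 5 + (4 + 3) = 5 + 7 = 12)
(y*(p(Q(-1), 2)/4 - 8/x))*(-10) = -(3/4 - 8/12)/2*(-10) = -(3*(¼) - 8*1/12)/2*(-10) = -(¾ - ⅔)/2*(-10) = -½*1/12*(-10) = -1/24*(-10) = 5/12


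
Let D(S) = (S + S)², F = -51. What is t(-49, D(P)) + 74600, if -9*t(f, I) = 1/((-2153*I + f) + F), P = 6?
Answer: 208222624801/2791188 ≈ 74600.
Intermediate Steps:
D(S) = 4*S² (D(S) = (2*S)² = 4*S²)
t(f, I) = -1/(9*(-51 + f - 2153*I)) (t(f, I) = -1/(9*((-2153*I + f) - 51)) = -1/(9*((f - 2153*I) - 51)) = -1/(9*(-51 + f - 2153*I)))
t(-49, D(P)) + 74600 = 1/(9*(51 - 1*(-49) + 2153*(4*6²))) + 74600 = 1/(9*(51 + 49 + 2153*(4*36))) + 74600 = 1/(9*(51 + 49 + 2153*144)) + 74600 = 1/(9*(51 + 49 + 310032)) + 74600 = (⅑)/310132 + 74600 = (⅑)*(1/310132) + 74600 = 1/2791188 + 74600 = 208222624801/2791188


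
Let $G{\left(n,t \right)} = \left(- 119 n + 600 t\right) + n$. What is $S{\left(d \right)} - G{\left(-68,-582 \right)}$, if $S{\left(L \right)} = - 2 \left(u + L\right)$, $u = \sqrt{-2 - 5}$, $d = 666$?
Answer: $339844 - 2 i \sqrt{7} \approx 3.3984 \cdot 10^{5} - 5.2915 i$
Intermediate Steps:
$G{\left(n,t \right)} = - 118 n + 600 t$
$u = i \sqrt{7}$ ($u = \sqrt{-7} = i \sqrt{7} \approx 2.6458 i$)
$S{\left(L \right)} = - 2 L - 2 i \sqrt{7}$ ($S{\left(L \right)} = - 2 \left(i \sqrt{7} + L\right) = - 2 \left(L + i \sqrt{7}\right) = - 2 L - 2 i \sqrt{7}$)
$S{\left(d \right)} - G{\left(-68,-582 \right)} = \left(\left(-2\right) 666 - 2 i \sqrt{7}\right) - \left(\left(-118\right) \left(-68\right) + 600 \left(-582\right)\right) = \left(-1332 - 2 i \sqrt{7}\right) - \left(8024 - 349200\right) = \left(-1332 - 2 i \sqrt{7}\right) - -341176 = \left(-1332 - 2 i \sqrt{7}\right) + 341176 = 339844 - 2 i \sqrt{7}$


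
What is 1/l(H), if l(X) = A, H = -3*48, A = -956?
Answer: -1/956 ≈ -0.0010460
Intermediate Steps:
H = -144
l(X) = -956
1/l(H) = 1/(-956) = -1/956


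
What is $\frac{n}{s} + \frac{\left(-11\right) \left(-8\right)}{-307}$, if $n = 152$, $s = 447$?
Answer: $\frac{7328}{137229} \approx 0.0534$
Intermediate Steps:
$\frac{n}{s} + \frac{\left(-11\right) \left(-8\right)}{-307} = \frac{152}{447} + \frac{\left(-11\right) \left(-8\right)}{-307} = 152 \cdot \frac{1}{447} + 88 \left(- \frac{1}{307}\right) = \frac{152}{447} - \frac{88}{307} = \frac{7328}{137229}$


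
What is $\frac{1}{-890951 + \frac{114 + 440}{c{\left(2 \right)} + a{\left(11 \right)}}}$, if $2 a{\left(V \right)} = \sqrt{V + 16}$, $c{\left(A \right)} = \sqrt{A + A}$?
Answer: $- \frac{9804893}{8739626690411} - \frac{3324 \sqrt{3}}{8739626690411} \approx -1.1225 \cdot 10^{-6}$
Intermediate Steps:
$c{\left(A \right)} = \sqrt{2} \sqrt{A}$ ($c{\left(A \right)} = \sqrt{2 A} = \sqrt{2} \sqrt{A}$)
$a{\left(V \right)} = \frac{\sqrt{16 + V}}{2}$ ($a{\left(V \right)} = \frac{\sqrt{V + 16}}{2} = \frac{\sqrt{16 + V}}{2}$)
$\frac{1}{-890951 + \frac{114 + 440}{c{\left(2 \right)} + a{\left(11 \right)}}} = \frac{1}{-890951 + \frac{114 + 440}{\sqrt{2} \sqrt{2} + \frac{\sqrt{16 + 11}}{2}}} = \frac{1}{-890951 + \frac{554}{2 + \frac{\sqrt{27}}{2}}} = \frac{1}{-890951 + \frac{554}{2 + \frac{3 \sqrt{3}}{2}}}$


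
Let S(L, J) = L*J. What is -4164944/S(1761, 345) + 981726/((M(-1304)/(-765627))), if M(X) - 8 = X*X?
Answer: -25369985255577797/57393561060 ≈ -4.4204e+5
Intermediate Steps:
M(X) = 8 + X² (M(X) = 8 + X*X = 8 + X²)
S(L, J) = J*L
-4164944/S(1761, 345) + 981726/((M(-1304)/(-765627))) = -4164944/(345*1761) + 981726/(((8 + (-1304)²)/(-765627))) = -4164944/607545 + 981726/(((8 + 1700416)*(-1/765627))) = -4164944*1/607545 + 981726/((1700424*(-1/765627))) = -4164944/607545 + 981726/(-566808/255209) = -4164944/607545 + 981726*(-255209/566808) = -4164944/607545 - 41757551789/94468 = -25369985255577797/57393561060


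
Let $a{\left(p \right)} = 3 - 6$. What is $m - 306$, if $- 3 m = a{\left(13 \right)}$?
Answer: $-305$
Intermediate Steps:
$a{\left(p \right)} = -3$ ($a{\left(p \right)} = 3 - 6 = -3$)
$m = 1$ ($m = \left(- \frac{1}{3}\right) \left(-3\right) = 1$)
$m - 306 = 1 - 306 = -305$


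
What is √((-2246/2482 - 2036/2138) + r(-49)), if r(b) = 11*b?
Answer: 2*I*√237969667289606/1326629 ≈ 23.256*I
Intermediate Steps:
√((-2246/2482 - 2036/2138) + r(-49)) = √((-2246/2482 - 2036/2138) + 11*(-49)) = √((-2246*1/2482 - 2036*1/2138) - 539) = √((-1123/1241 - 1018/1069) - 539) = √(-2463825/1326629 - 539) = √(-717516856/1326629) = 2*I*√237969667289606/1326629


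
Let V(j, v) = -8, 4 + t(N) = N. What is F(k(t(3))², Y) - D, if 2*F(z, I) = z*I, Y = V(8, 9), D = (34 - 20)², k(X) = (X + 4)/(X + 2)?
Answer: -232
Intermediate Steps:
t(N) = -4 + N
k(X) = (4 + X)/(2 + X)
D = 196 (D = 14² = 196)
Y = -8
F(z, I) = I*z/2 (F(z, I) = (z*I)/2 = (I*z)/2 = I*z/2)
F(k(t(3))², Y) - D = (½)*(-8)*((4 + (-4 + 3))/(2 + (-4 + 3)))² - 1*196 = (½)*(-8)*((4 - 1)/(2 - 1))² - 196 = (½)*(-8)*(3/1)² - 196 = (½)*(-8)*(1*3)² - 196 = (½)*(-8)*3² - 196 = (½)*(-8)*9 - 196 = -36 - 196 = -232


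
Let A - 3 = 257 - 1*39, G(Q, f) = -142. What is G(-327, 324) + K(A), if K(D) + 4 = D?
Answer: 75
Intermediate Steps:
A = 221 (A = 3 + (257 - 1*39) = 3 + (257 - 39) = 3 + 218 = 221)
K(D) = -4 + D
G(-327, 324) + K(A) = -142 + (-4 + 221) = -142 + 217 = 75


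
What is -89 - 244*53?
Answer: -13021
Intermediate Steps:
-89 - 244*53 = -89 - 12932 = -13021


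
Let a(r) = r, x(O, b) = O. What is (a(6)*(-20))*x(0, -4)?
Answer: 0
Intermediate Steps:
(a(6)*(-20))*x(0, -4) = (6*(-20))*0 = -120*0 = 0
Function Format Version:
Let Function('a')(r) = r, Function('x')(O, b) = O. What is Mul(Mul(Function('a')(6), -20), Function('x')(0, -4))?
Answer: 0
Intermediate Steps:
Mul(Mul(Function('a')(6), -20), Function('x')(0, -4)) = Mul(Mul(6, -20), 0) = Mul(-120, 0) = 0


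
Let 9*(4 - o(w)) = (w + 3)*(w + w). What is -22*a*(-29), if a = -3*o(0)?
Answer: -7656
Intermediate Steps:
o(w) = 4 - 2*w*(3 + w)/9 (o(w) = 4 - (w + 3)*(w + w)/9 = 4 - (3 + w)*2*w/9 = 4 - 2*w*(3 + w)/9)
a = -12 (a = -3*(4 - ⅔*0 - 2/9*0²) = -3*(4 + 0 - 2/9*0) = -3*(4 + 0 + 0) = -3*4 = -12)
-22*a*(-29) = -22*(-12)*(-29) = 264*(-29) = -7656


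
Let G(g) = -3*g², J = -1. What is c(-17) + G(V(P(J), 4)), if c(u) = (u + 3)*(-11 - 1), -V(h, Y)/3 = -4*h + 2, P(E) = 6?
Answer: -12900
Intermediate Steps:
V(h, Y) = -6 + 12*h (V(h, Y) = -3*(-4*h + 2) = -3*(2 - 4*h) = -6 + 12*h)
c(u) = -36 - 12*u (c(u) = (3 + u)*(-12) = -36 - 12*u)
G(g) = -3*g²
c(-17) + G(V(P(J), 4)) = (-36 - 12*(-17)) - 3*(-6 + 12*6)² = (-36 + 204) - 3*(-6 + 72)² = 168 - 3*66² = 168 - 3*4356 = 168 - 13068 = -12900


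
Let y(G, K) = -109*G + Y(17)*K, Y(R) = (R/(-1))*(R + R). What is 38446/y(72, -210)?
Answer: 19223/56766 ≈ 0.33864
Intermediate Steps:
Y(R) = -2*R**2 (Y(R) = (R*(-1))*(2*R) = (-R)*(2*R) = -2*R**2)
y(G, K) = -578*K - 109*G (y(G, K) = -109*G + (-2*17**2)*K = -109*G + (-2*289)*K = -109*G - 578*K = -578*K - 109*G)
38446/y(72, -210) = 38446/(-578*(-210) - 109*72) = 38446/(121380 - 7848) = 38446/113532 = 38446*(1/113532) = 19223/56766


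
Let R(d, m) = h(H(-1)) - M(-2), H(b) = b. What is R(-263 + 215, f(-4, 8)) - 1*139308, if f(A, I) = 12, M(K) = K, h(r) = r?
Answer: -139307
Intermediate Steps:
R(d, m) = 1 (R(d, m) = -1 - 1*(-2) = -1 + 2 = 1)
R(-263 + 215, f(-4, 8)) - 1*139308 = 1 - 1*139308 = 1 - 139308 = -139307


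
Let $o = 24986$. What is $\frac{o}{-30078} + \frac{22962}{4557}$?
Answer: $\frac{96131639}{22844241} \approx 4.2081$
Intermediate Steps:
$\frac{o}{-30078} + \frac{22962}{4557} = \frac{24986}{-30078} + \frac{22962}{4557} = 24986 \left(- \frac{1}{30078}\right) + 22962 \cdot \frac{1}{4557} = - \frac{12493}{15039} + \frac{7654}{1519} = \frac{96131639}{22844241}$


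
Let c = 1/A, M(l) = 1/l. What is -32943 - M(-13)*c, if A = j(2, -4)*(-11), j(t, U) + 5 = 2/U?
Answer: -51819337/1573 ≈ -32943.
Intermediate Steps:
j(t, U) = -5 + 2/U
A = 121/2 (A = (-5 + 2/(-4))*(-11) = (-5 + 2*(-¼))*(-11) = (-5 - ½)*(-11) = -11/2*(-11) = 121/2 ≈ 60.500)
c = 2/121 (c = 1/(121/2) = 2/121 ≈ 0.016529)
-32943 - M(-13)*c = -32943 - 2/((-13)*121) = -32943 - (-1)*2/(13*121) = -32943 - 1*(-2/1573) = -32943 + 2/1573 = -51819337/1573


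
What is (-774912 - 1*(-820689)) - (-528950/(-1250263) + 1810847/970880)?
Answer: 1355216545929759/29606227840 ≈ 45775.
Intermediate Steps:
(-774912 - 1*(-820689)) - (-528950/(-1250263) + 1810847/970880) = (-774912 + 820689) - (-528950*(-1/1250263) + 1810847*(1/970880)) = 45777 - (528950/1250263 + 44167/23680) = 45777 - 1*67745901921/29606227840 = 45777 - 67745901921/29606227840 = 1355216545929759/29606227840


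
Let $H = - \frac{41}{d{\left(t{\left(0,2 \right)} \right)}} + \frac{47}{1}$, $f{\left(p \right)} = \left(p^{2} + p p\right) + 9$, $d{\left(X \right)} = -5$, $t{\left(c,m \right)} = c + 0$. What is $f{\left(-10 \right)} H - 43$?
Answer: $\frac{57469}{5} \approx 11494.0$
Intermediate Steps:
$t{\left(c,m \right)} = c$
$f{\left(p \right)} = 9 + 2 p^{2}$ ($f{\left(p \right)} = \left(p^{2} + p^{2}\right) + 9 = 2 p^{2} + 9 = 9 + 2 p^{2}$)
$H = \frac{276}{5}$ ($H = - \frac{41}{-5} + \frac{47}{1} = \left(-41\right) \left(- \frac{1}{5}\right) + 47 \cdot 1 = \frac{41}{5} + 47 = \frac{276}{5} \approx 55.2$)
$f{\left(-10 \right)} H - 43 = \left(9 + 2 \left(-10\right)^{2}\right) \frac{276}{5} - 43 = \left(9 + 2 \cdot 100\right) \frac{276}{5} - 43 = \left(9 + 200\right) \frac{276}{5} - 43 = 209 \cdot \frac{276}{5} - 43 = \frac{57684}{5} - 43 = \frac{57469}{5}$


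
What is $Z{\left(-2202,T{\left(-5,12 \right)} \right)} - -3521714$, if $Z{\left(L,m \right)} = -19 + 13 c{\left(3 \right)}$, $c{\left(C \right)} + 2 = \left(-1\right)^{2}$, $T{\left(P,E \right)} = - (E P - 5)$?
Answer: $3521682$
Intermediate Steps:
$T{\left(P,E \right)} = 5 - E P$ ($T{\left(P,E \right)} = - (-5 + E P) = 5 - E P$)
$c{\left(C \right)} = -1$ ($c{\left(C \right)} = -2 + \left(-1\right)^{2} = -2 + 1 = -1$)
$Z{\left(L,m \right)} = -32$ ($Z{\left(L,m \right)} = -19 + 13 \left(-1\right) = -19 - 13 = -32$)
$Z{\left(-2202,T{\left(-5,12 \right)} \right)} - -3521714 = -32 - -3521714 = -32 + 3521714 = 3521682$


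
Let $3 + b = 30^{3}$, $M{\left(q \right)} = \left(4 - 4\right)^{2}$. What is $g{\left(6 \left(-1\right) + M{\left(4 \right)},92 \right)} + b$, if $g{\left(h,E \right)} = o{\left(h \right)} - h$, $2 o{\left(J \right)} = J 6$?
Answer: $26985$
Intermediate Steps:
$o{\left(J \right)} = 3 J$ ($o{\left(J \right)} = \frac{J 6}{2} = \frac{6 J}{2} = 3 J$)
$M{\left(q \right)} = 0$ ($M{\left(q \right)} = 0^{2} = 0$)
$g{\left(h,E \right)} = 2 h$ ($g{\left(h,E \right)} = 3 h - h = 2 h$)
$b = 26997$ ($b = -3 + 30^{3} = -3 + 27000 = 26997$)
$g{\left(6 \left(-1\right) + M{\left(4 \right)},92 \right)} + b = 2 \left(6 \left(-1\right) + 0\right) + 26997 = 2 \left(-6 + 0\right) + 26997 = 2 \left(-6\right) + 26997 = -12 + 26997 = 26985$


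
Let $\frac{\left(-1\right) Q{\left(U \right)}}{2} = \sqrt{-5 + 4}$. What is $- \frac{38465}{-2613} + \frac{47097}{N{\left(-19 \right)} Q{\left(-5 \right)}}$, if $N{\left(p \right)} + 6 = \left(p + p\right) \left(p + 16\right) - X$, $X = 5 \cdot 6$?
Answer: $\frac{38465}{2613} + \frac{15699 i}{52} \approx 14.721 + 301.9 i$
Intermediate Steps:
$Q{\left(U \right)} = - 2 i$ ($Q{\left(U \right)} = - 2 \sqrt{-5 + 4} = - 2 \sqrt{-1} = - 2 i$)
$X = 30$
$N{\left(p \right)} = -36 + 2 p \left(16 + p\right)$ ($N{\left(p \right)} = -6 + \left(\left(p + p\right) \left(p + 16\right) - 30\right) = -6 + \left(2 p \left(16 + p\right) - 30\right) = -6 + \left(-30 + 2 p \left(16 + p\right)\right) = -36 + 2 p \left(16 + p\right)$)
$- \frac{38465}{-2613} + \frac{47097}{N{\left(-19 \right)} Q{\left(-5 \right)}} = - \frac{38465}{-2613} + \frac{47097}{\left(-36 + 2 \left(-19\right)^{2} + 32 \left(-19\right)\right) \left(- 2 i\right)} = \left(-38465\right) \left(- \frac{1}{2613}\right) + \frac{47097}{\left(-36 + 2 \cdot 361 - 608\right) \left(- 2 i\right)} = \frac{38465}{2613} + \frac{47097}{\left(-36 + 722 - 608\right) \left(- 2 i\right)} = \frac{38465}{2613} + \frac{47097}{78 \left(- 2 i\right)} = \frac{38465}{2613} + \frac{47097}{\left(-156\right) i} = \frac{38465}{2613} + 47097 \frac{i}{156} = \frac{38465}{2613} + \frac{15699 i}{52}$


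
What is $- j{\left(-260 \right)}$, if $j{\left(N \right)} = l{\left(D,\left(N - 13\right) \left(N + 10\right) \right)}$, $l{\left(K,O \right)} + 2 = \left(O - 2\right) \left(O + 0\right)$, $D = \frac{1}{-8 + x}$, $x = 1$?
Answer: $-4657925998$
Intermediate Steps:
$D = - \frac{1}{7}$ ($D = \frac{1}{-8 + 1} = \frac{1}{-7} = - \frac{1}{7} \approx -0.14286$)
$l{\left(K,O \right)} = -2 + O \left(-2 + O\right)$ ($l{\left(K,O \right)} = -2 + \left(O - 2\right) \left(O + 0\right) = -2 + \left(-2 + O\right) O = -2 + O \left(-2 + O\right)$)
$j{\left(N \right)} = -2 + \left(-13 + N\right)^{2} \left(10 + N\right)^{2} - 2 \left(-13 + N\right) \left(10 + N\right)$ ($j{\left(N \right)} = -2 + \left(\left(N - 13\right) \left(N + 10\right)\right)^{2} - 2 \left(N - 13\right) \left(N + 10\right) = -2 + \left(\left(-13 + N\right) \left(10 + N\right)\right)^{2} - 2 \left(-13 + N\right) \left(10 + N\right) = -2 + \left(-13 + N\right)^{2} \left(10 + N\right)^{2} - 2 \left(-13 + N\right) \left(10 + N\right)$)
$- j{\left(-260 \right)} = - (17158 + \left(-260\right)^{4} - 253 \left(-260\right)^{2} - 6 \left(-260\right)^{3} + 786 \left(-260\right)) = - (17158 + 4569760000 - 17102800 - -105456000 - 204360) = - (17158 + 4569760000 - 17102800 + 105456000 - 204360) = \left(-1\right) 4657925998 = -4657925998$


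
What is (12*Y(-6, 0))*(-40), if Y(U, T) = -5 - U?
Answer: -480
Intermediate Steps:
(12*Y(-6, 0))*(-40) = (12*(-5 - 1*(-6)))*(-40) = (12*(-5 + 6))*(-40) = (12*1)*(-40) = 12*(-40) = -480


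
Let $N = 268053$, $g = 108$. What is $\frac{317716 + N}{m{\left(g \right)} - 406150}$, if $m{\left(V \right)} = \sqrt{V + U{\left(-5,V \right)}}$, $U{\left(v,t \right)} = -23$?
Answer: $- \frac{47582015870}{32991564483} - \frac{585769 \sqrt{85}}{164957822415} \approx -1.4423$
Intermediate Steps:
$m{\left(V \right)} = \sqrt{-23 + V}$ ($m{\left(V \right)} = \sqrt{V - 23} = \sqrt{-23 + V}$)
$\frac{317716 + N}{m{\left(g \right)} - 406150} = \frac{317716 + 268053}{\sqrt{-23 + 108} - 406150} = \frac{585769}{\sqrt{85} - 406150} = \frac{585769}{-406150 + \sqrt{85}}$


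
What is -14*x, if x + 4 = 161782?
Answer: -2264892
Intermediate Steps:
x = 161778 (x = -4 + 161782 = 161778)
-14*x = -14*161778 = -2264892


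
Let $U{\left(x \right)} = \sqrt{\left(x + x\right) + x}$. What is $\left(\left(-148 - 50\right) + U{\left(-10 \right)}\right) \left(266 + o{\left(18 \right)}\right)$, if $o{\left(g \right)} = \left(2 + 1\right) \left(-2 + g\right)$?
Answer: $-62172 + 314 i \sqrt{30} \approx -62172.0 + 1719.8 i$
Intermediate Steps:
$o{\left(g \right)} = -6 + 3 g$ ($o{\left(g \right)} = 3 \left(-2 + g\right) = -6 + 3 g$)
$U{\left(x \right)} = \sqrt{3} \sqrt{x}$ ($U{\left(x \right)} = \sqrt{2 x + x} = \sqrt{3 x} = \sqrt{3} \sqrt{x}$)
$\left(\left(-148 - 50\right) + U{\left(-10 \right)}\right) \left(266 + o{\left(18 \right)}\right) = \left(\left(-148 - 50\right) + \sqrt{3} \sqrt{-10}\right) \left(266 + \left(-6 + 3 \cdot 18\right)\right) = \left(\left(-148 - 50\right) + \sqrt{3} i \sqrt{10}\right) \left(266 + \left(-6 + 54\right)\right) = \left(-198 + i \sqrt{30}\right) \left(266 + 48\right) = \left(-198 + i \sqrt{30}\right) 314 = -62172 + 314 i \sqrt{30}$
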